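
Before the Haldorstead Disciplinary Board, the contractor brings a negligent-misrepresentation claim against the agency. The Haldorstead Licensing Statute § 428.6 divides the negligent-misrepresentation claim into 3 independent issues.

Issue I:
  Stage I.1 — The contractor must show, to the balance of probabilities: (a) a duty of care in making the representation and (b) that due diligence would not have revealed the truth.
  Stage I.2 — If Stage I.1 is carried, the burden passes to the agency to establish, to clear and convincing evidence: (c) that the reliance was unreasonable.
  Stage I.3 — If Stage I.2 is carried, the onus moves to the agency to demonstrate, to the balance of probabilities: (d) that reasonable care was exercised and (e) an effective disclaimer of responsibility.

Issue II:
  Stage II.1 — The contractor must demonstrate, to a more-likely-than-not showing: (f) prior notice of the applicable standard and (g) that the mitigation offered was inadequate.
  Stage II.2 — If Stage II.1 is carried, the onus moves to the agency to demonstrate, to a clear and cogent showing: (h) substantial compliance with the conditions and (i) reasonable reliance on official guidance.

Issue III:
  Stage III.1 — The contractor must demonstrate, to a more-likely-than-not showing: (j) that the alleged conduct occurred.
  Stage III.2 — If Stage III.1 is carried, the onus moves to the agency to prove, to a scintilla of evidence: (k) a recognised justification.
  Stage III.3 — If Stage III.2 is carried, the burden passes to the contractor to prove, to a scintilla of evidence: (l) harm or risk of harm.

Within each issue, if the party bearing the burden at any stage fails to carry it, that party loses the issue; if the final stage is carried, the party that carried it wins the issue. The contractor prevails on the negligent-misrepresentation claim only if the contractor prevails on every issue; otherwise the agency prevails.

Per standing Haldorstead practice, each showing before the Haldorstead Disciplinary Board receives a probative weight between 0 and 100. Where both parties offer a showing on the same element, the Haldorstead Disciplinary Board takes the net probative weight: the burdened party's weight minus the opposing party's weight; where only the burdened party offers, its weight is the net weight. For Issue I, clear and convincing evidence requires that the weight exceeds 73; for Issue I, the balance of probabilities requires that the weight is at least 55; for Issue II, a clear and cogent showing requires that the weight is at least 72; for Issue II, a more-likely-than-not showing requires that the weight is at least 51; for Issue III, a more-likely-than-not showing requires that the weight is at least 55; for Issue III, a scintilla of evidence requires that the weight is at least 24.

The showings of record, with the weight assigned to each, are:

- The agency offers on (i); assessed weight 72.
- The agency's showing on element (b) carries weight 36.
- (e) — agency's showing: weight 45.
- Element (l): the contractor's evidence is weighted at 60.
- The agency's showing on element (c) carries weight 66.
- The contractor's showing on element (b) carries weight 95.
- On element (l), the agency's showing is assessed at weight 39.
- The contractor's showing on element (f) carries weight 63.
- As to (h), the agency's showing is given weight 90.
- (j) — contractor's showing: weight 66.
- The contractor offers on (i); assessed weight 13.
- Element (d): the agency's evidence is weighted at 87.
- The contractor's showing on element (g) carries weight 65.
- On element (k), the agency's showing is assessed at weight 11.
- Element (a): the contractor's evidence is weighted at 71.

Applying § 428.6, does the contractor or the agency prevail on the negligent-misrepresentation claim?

— Issue I —
Stage I.1 (contractor, the balance of probabilities, weight is at least 55): (a) 71 ≥ 55 — meets; (b) net 95−36=59 ≥ 55 — meets.
  The contractor carries Stage I.1; the agency now bears the burden.
Stage I.2 (agency, clear and convincing evidence, weight exceeds 73): (c) 66 ≤ 73 — fails.
  Not every element is met, so the agency fails to carry Stage I.2.
So the contractor prevails on this issue.
— Issue II —
Stage II.1 (contractor, a more-likely-than-not showing, weight is at least 51): (f) 63 ≥ 51 — meets; (g) 65 ≥ 51 — meets.
  Stage II.1 is satisfied; the onus moves to the agency.
Stage II.2 (agency, a clear and cogent showing, weight is at least 72): (h) 90 ≥ 72 — meets; (i) net 72−13=59 < 72 — fails.
  Not every element is met, so the agency fails to carry Stage II.2.
The analysis ends at Stage II.2; the contractor prevails on this issue.
— Issue III —
At Stage III.1 the contractor must meet a more-likely-than-not showing (weight is at least 55): on (j) the weight is 66, ≥ 55, so (j) meets the standard.
  Stage III.1 is satisfied; the onus moves to the agency.
At Stage III.2 the agency must meet a scintilla of evidence (weight is at least 24): on (k) the weight is 11, < 24, so (k) does not meet the standard.
  Stage III.2 not carried; the agency fails its burden.
The analysis ends at Stage III.2; the contractor prevails on this issue.
Per-issue: Issue I → contractor; Issue II → contractor; Issue III → contractor. The contractor must prevail on every issue; overall, the contractor prevails.

contractor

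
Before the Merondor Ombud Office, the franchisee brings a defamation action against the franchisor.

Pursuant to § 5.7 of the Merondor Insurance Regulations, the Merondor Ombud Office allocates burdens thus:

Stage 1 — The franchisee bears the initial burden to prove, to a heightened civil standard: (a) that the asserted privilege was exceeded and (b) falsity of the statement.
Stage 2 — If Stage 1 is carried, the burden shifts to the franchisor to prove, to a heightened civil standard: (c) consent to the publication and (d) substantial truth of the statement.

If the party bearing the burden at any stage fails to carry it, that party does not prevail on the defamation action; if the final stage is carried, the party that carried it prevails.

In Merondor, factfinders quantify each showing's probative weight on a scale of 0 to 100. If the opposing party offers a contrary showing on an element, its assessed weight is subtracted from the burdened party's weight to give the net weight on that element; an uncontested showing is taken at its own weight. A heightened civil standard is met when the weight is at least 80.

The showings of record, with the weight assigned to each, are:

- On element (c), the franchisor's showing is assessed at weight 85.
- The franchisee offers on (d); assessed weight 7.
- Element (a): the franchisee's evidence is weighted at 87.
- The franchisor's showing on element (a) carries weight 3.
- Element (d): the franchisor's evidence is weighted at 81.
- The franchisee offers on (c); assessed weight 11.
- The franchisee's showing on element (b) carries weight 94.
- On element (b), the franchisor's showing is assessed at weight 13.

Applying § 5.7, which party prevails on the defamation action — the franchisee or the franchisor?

franchisee

At Stage 1 the franchisee must meet a heightened civil standard (weight is at least 80): on (a) the weight is 87 less the opposing 3 gives net 84, which does reach 80, so (a) meets the standard; on (b) the weight is 94 less the opposing 13 gives net 81, which does reach 80, so (b) meets the standard.
  Stage 1 carried; the burden shifts to the franchisor.
At Stage 2 the franchisor must meet a heightened civil standard (weight is at least 80): on (c) the weight is 85 less the opposing 11 gives net 74, < 80, so (c) does not meet the standard; on (d) the weight is 81 less the opposing 7 gives net 74, which does not reach 80, so (d) does not meet the standard.
  The franchisor does not carry Stage 2.
The analysis ends at Stage 2; the franchisee prevails.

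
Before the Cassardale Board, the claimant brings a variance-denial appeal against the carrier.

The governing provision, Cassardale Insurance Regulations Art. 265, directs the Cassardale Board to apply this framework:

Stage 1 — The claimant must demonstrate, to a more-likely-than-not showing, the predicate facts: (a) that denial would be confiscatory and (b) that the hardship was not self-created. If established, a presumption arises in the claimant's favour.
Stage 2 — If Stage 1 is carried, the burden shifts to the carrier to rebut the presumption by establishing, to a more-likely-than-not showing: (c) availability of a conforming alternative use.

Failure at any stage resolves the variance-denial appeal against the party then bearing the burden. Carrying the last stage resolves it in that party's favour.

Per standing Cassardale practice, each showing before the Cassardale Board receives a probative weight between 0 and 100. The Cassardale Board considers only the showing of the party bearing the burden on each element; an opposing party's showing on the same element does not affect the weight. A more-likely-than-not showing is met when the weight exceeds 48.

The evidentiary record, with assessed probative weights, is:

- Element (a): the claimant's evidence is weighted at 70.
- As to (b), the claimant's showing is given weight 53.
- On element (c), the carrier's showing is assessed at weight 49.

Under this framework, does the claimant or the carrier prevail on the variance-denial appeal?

Stage 1 (claimant, a more-likely-than-not showing, weight exceeds 48): (a) 70 > 48 — meets; (b) 53 > 48 — meets.
  The claimant carries Stage 1; the carrier now bears the burden.
Stage 2 (carrier, a more-likely-than-not showing, weight exceeds 48): (c) 49 > 48 — meets.
  All elements met at the final stage.
With every stage satisfied, the carrier prevails.

carrier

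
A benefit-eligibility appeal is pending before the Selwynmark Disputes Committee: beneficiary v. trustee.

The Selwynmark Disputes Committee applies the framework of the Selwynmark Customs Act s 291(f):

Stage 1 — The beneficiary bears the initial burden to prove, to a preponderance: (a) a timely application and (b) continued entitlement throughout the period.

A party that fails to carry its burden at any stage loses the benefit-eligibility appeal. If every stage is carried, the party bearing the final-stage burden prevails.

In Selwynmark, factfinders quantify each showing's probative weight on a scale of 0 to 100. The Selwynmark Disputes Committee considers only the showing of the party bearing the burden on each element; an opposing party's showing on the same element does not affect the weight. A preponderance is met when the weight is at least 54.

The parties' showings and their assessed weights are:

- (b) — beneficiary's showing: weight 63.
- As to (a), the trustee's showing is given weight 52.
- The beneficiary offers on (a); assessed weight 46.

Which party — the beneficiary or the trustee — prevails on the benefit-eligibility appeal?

Stage 1 (beneficiary, a preponderance, weight is at least 54): (a) 46 (trustee's 52 disregarded) < 54 — fails; (b) 63 ≥ 54 — meets.
  Not every element is met, so the beneficiary fails to carry Stage 1.
The trustee prevails.

trustee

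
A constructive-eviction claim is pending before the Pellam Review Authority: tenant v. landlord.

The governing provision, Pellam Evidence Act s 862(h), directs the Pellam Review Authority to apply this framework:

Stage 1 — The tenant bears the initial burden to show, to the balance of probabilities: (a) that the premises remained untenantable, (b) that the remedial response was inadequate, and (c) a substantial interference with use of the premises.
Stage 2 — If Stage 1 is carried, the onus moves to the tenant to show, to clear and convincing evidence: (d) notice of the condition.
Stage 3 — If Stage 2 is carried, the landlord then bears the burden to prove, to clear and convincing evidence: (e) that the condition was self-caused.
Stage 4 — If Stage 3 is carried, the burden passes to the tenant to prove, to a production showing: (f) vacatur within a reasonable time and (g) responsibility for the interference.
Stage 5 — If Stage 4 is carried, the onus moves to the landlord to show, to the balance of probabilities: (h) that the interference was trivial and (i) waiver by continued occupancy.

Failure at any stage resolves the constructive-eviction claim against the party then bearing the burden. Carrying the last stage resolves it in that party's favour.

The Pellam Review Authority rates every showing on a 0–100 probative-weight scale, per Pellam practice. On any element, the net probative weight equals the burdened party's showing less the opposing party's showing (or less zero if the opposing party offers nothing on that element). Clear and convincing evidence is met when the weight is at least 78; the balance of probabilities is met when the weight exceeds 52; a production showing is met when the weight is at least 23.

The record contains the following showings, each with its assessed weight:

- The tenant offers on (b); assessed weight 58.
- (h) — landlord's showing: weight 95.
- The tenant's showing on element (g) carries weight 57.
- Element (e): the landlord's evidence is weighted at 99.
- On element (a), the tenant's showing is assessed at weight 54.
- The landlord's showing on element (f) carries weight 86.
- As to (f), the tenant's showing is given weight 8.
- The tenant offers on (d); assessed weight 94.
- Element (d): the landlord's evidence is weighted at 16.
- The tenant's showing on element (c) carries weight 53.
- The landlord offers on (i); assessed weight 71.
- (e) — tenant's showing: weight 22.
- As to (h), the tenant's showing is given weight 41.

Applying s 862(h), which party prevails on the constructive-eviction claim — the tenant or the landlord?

tenant

At Stage 1 the tenant must meet the balance of probabilities (weight exceeds 52): on (a) the weight is 54, which does exceed 52, so (a) meets the standard; on (b) the weight is 58, > 52, so (b) meets the standard; on (c) the weight is 53, which does exceed 52, so (c) meets the standard.
  All elements met. The tenant retains the burden for Stage 2.
At Stage 2 the tenant must meet clear and convincing evidence (weight is at least 78): on (d) the weight is 94 less the opposing 16 gives net 78, which does reach 78, so (d) meets the standard.
  Stage 2 carried; the burden shifts to the landlord.
At Stage 3 the landlord must meet clear and convincing evidence (weight is at least 78): on (e) the weight is 99 less the opposing 22 gives net 77, which does not reach 78, so (e) does not meet the standard.
  Stage 3 not carried; the landlord fails its burden.
The tenant prevails.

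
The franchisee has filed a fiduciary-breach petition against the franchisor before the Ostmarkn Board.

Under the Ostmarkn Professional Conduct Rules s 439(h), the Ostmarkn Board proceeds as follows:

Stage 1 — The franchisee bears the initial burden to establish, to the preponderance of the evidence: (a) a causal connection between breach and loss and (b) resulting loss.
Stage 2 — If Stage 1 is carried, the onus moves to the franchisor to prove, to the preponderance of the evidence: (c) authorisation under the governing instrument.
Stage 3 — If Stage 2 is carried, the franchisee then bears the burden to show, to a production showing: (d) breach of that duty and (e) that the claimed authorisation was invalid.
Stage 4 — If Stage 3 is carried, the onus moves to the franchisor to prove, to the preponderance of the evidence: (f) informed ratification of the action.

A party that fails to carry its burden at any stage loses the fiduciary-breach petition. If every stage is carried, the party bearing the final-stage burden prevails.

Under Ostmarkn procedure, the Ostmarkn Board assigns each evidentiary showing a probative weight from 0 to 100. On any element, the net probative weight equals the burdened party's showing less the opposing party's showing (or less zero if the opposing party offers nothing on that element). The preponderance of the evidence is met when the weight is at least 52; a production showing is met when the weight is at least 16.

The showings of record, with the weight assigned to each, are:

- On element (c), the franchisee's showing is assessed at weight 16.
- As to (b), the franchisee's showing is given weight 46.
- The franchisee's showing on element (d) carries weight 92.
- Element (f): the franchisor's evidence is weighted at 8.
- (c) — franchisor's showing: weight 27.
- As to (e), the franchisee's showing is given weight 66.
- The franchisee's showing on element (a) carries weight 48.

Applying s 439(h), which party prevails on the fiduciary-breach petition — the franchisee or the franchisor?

Stage 1 — burden on franchisee; standard: the preponderance of the evidence (weight is at least 52).
    (a): 48 < 52 [not met]
    (b): 46 < 52 [not met]
  Not every element is met, so the franchisee fails to carry Stage 1.
The franchisor prevails.

franchisor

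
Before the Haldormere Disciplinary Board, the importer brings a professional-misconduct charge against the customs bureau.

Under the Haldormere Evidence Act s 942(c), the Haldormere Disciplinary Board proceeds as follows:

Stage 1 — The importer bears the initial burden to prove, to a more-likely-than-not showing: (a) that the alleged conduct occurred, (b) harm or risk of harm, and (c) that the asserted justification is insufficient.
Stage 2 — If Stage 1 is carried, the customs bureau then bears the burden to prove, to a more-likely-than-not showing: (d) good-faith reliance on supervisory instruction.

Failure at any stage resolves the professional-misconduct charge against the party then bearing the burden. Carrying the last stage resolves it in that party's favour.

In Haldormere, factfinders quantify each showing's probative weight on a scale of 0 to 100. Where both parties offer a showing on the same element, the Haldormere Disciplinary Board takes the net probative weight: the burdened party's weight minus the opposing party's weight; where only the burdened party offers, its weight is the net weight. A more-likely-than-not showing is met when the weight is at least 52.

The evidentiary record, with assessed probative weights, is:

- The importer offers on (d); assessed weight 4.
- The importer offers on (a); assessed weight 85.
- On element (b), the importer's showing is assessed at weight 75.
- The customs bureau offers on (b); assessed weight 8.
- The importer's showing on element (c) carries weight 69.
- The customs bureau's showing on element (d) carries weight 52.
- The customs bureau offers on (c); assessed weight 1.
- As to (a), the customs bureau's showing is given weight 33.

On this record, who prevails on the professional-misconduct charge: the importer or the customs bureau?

Stage 1 — burden on importer; standard: a more-likely-than-not showing (weight is at least 52).
    (a): 85 − 33 = 52 ≥ 52 [met]
    (b): 75 − 8 = 67 ≥ 52 [met]
    (c): 69 − 1 = 68 ≥ 52 [met]
  The importer carries Stage 1; the customs bureau now bears the burden.
Stage 2 — burden on customs bureau; standard: a more-likely-than-not showing (weight is at least 52).
    (d): 52 − 4 = 48 < 52 [not met]
  The customs bureau does not carry Stage 2.
So the importer prevails.

importer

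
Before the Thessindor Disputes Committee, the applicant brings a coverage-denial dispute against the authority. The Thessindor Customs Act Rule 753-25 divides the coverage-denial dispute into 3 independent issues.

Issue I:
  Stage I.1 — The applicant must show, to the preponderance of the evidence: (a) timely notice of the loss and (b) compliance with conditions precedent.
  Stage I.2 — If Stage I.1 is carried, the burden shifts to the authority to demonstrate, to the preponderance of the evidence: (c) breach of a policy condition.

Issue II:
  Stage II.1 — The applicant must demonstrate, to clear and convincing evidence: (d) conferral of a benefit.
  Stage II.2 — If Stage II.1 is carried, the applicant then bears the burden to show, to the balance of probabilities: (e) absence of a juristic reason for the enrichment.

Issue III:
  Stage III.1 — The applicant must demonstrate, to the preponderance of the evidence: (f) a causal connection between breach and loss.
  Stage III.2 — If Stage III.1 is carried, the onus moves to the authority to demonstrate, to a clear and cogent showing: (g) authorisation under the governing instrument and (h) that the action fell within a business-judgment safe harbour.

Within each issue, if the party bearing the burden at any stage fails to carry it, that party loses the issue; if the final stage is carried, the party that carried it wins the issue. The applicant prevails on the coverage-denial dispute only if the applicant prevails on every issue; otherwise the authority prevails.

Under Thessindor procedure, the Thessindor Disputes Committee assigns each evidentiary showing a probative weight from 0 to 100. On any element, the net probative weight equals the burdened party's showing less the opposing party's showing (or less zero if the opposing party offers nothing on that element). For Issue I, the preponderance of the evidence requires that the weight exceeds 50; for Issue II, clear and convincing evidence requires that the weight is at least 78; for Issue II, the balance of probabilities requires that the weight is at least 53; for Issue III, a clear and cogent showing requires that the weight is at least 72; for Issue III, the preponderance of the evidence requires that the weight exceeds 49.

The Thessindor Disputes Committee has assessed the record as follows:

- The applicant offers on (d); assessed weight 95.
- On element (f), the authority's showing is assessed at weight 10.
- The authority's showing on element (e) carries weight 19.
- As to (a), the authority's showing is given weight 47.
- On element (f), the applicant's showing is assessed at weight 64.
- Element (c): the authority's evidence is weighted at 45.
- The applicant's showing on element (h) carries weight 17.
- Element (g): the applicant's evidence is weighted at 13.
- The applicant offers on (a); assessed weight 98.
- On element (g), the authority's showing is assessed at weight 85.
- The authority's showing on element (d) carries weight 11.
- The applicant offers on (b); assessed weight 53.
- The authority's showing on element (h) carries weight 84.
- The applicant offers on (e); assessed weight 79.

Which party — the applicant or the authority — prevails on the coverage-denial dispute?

— Issue I —
At Stage I.1 the applicant must meet the preponderance of the evidence (weight exceeds 50): on (a) the weight is 98 less the opposing 47 gives net 51, which does exceed 50, so (a) meets the standard; on (b) the weight is 53, > 50, so (b) meets the standard.
  The applicant carries Stage I.1; the authority now bears the burden.
At Stage I.2 the authority must meet the preponderance of the evidence (weight exceeds 50): on (c) the weight is 45, ≤ 50, so (c) does not meet the standard.
  The authority does not carry Stage I.2.
The applicant prevails on this issue.
— Issue II —
Stage II.1 (applicant, clear and convincing evidence, weight is at least 78): (d) net 95−11=84 ≥ 78 — meets.
  Stage II.1 carried; the burden remains with the applicant.
Stage II.2 (applicant, the balance of probabilities, weight is at least 53): (e) net 79−19=60 ≥ 53 — meets.
  All elements met at the final stage.
Every stage carried; the applicant prevails on this issue.
— Issue III —
At Stage III.1 the applicant must meet the preponderance of the evidence (weight exceeds 49): on (f) the weight is 64 less the opposing 10 gives net 54, > 49, so (f) meets the standard.
  Stage III.1 is satisfied; the onus moves to the authority.
At Stage III.2 the authority must meet a clear and cogent showing (weight is at least 72): on (g) the weight is 85 less the opposing 13 gives net 72, which does reach 72, so (g) meets the standard; on (h) the weight is 84 less the opposing 17 gives net 67, < 72, so (h) does not meet the standard.
  The authority does not carry Stage III.2.
So the applicant prevails on this issue.
Per-issue: Issue I → applicant; Issue II → applicant; Issue III → applicant. The applicant must prevail on every issue; overall, the applicant prevails.

applicant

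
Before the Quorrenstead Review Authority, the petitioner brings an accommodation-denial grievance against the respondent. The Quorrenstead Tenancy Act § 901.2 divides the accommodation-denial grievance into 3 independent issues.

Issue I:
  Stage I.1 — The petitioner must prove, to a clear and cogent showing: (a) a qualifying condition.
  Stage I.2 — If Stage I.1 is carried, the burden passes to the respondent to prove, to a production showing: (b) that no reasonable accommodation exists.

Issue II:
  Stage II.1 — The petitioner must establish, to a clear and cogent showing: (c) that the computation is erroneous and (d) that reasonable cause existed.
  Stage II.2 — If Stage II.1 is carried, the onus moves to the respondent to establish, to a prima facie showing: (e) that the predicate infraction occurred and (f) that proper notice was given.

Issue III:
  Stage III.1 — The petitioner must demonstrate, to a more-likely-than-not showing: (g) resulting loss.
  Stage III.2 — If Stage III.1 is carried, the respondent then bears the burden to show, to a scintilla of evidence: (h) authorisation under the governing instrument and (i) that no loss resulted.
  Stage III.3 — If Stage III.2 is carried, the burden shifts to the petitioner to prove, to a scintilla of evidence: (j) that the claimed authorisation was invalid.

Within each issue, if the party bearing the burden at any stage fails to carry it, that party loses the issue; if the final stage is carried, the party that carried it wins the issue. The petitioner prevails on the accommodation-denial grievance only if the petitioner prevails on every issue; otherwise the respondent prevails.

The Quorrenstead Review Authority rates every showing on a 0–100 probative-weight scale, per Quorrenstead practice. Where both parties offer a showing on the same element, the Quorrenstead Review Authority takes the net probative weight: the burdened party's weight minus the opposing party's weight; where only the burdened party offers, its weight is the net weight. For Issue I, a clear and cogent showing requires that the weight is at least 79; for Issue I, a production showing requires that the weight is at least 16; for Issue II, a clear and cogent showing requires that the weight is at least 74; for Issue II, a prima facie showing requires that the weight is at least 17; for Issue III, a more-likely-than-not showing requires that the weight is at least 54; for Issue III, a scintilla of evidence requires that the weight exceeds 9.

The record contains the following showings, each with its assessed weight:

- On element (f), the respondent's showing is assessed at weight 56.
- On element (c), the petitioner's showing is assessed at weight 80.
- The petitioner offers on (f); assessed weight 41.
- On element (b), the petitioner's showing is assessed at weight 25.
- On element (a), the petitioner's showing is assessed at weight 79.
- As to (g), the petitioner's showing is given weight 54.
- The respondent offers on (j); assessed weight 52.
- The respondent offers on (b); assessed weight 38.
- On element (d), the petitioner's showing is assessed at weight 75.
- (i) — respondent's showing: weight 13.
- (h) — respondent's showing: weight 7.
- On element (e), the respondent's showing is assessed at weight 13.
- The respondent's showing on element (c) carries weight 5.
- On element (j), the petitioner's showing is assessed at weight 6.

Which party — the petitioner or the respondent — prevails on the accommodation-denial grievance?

petitioner

— Issue I —
Stage I.1 — burden on petitioner; standard: a clear and cogent showing (weight is at least 79).
    (a): 79 ≥ 79 [met]
  The petitioner carries Stage I.1; the respondent now bears the burden.
Stage I.2 — burden on respondent; standard: a production showing (weight is at least 16).
    (b): 38 − 25 = 13 < 16 [not met]
  Not every element is met, so the respondent fails to carry Stage I.2.
The analysis ends at Stage I.2; the petitioner prevails on this issue.
— Issue II —
Stage II.1 — burden on petitioner; standard: a clear and cogent showing (weight is at least 74).
    (c): 80 − 5 = 75 ≥ 74 [met]
    (d): 75 ≥ 74 [met]
  Stage II.1 carried; the burden shifts to the respondent.
Stage II.2 — burden on respondent; standard: a prima facie showing (weight is at least 17).
    (e): 13 < 17 [not met]
    (f): 56 − 41 = 15 < 17 [not met]
  The respondent does not carry Stage II.2.
The analysis ends at Stage II.2; the petitioner prevails on this issue.
— Issue III —
Stage III.1 (petitioner, a more-likely-than-not showing, weight is at least 54): (g) 54 ≥ 54 — meets.
  Stage III.1 carried; the burden shifts to the respondent.
Stage III.2 (respondent, a scintilla of evidence, weight exceeds 9): (h) 7 ≤ 9 — fails; (i) 13 > 9 — meets.
  Stage III.2 not carried; the respondent fails its burden.
So the petitioner prevails on this issue.
Per-issue: Issue I → petitioner; Issue II → petitioner; Issue III → petitioner. The petitioner must prevail on every issue; overall, the petitioner prevails.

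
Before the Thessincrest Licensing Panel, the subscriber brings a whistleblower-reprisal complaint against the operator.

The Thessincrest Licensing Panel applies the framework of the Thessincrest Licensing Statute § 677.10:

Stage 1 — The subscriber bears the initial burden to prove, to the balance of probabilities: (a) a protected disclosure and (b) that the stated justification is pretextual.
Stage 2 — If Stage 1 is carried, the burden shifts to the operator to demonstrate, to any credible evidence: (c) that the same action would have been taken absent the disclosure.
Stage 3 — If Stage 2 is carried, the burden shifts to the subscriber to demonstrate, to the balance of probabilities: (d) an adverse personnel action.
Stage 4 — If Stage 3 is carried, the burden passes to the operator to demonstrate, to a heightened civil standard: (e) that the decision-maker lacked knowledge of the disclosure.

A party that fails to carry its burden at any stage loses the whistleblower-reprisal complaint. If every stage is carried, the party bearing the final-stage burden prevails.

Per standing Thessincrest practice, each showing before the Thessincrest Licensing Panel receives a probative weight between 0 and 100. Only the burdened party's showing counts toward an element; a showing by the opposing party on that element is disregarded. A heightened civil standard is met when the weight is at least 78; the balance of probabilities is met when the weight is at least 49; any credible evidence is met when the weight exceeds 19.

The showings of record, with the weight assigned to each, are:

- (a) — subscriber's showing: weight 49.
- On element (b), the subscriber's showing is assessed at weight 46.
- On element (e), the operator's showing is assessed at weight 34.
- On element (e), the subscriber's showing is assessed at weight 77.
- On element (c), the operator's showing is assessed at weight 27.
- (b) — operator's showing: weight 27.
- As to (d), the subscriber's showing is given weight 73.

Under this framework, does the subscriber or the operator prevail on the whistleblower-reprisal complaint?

At Stage 1 the subscriber must meet the balance of probabilities (weight is at least 49): on (a) the weight is 49, ≥ 49, so (a) meets the standard; on (b) the weight is 46 (the operator's 27 is given no effect), < 49, so (b) does not meet the standard.
  Not every element is met, so the subscriber fails to carry Stage 1.
So the operator prevails.

operator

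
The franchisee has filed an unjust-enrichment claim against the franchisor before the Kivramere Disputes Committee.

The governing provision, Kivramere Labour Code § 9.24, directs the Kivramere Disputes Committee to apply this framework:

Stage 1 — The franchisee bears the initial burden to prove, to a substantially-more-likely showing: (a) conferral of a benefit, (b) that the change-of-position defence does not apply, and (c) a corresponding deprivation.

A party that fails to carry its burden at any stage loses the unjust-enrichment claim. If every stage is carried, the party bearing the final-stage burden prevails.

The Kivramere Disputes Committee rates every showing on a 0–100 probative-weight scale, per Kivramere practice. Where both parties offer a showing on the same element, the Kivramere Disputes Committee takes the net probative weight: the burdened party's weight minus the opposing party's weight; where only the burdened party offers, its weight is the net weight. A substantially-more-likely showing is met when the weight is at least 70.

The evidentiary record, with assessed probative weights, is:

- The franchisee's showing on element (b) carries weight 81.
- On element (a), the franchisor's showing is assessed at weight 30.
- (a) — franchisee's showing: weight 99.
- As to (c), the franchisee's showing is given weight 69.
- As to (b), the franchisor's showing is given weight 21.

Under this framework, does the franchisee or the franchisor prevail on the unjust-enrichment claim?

Stage 1 (franchisee, a substantially-more-likely showing, weight is at least 70): (a) net 99−30=69 < 70 — fails; (b) net 81−21=60 < 70 — fails; (c) 69 < 70 — fails.
  Stage 1 not carried; the franchisee fails its burden.
The franchisor prevails.

franchisor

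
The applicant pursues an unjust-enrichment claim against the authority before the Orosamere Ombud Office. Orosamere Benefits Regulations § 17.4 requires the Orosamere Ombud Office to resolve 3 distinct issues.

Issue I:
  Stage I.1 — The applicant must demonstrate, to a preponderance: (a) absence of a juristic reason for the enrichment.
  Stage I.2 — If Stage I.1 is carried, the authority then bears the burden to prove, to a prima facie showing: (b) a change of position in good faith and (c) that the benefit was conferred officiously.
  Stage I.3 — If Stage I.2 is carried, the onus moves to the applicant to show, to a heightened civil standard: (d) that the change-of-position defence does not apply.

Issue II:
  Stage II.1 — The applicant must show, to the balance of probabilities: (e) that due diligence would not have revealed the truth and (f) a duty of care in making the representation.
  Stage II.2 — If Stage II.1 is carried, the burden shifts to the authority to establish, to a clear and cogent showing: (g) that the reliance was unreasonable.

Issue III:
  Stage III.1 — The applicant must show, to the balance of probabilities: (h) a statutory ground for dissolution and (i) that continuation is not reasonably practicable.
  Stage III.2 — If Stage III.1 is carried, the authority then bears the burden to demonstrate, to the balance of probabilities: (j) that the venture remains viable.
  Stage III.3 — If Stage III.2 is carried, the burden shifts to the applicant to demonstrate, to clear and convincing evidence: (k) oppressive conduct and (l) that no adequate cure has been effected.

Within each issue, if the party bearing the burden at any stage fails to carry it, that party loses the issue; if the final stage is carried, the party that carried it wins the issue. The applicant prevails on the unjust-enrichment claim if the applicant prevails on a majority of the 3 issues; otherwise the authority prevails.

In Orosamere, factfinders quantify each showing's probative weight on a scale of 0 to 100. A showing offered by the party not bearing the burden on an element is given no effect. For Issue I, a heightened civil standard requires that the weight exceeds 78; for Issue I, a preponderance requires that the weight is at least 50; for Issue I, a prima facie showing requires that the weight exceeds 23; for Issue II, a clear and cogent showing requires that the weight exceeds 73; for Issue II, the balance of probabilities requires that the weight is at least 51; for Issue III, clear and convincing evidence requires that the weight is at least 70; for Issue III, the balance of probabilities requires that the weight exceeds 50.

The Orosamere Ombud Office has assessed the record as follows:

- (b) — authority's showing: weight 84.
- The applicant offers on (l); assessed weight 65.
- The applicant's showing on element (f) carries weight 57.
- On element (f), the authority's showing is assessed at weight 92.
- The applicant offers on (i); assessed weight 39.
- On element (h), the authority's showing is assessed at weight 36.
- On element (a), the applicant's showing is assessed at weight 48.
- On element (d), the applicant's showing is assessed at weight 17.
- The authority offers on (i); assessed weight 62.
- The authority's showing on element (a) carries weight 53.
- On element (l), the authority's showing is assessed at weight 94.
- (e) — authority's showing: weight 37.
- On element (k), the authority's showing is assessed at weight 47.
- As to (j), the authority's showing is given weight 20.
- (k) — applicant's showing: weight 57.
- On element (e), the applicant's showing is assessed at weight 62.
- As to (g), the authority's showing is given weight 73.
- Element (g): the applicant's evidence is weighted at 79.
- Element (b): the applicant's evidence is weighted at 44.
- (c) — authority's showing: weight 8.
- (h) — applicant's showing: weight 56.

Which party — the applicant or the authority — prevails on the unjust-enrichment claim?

— Issue I —
Stage I.1 (applicant, a preponderance, weight is at least 50): (a) 48 (authority's 53 disregarded) < 50 — fails.
  The applicant does not carry Stage I.1.
The authority prevails on this issue.
— Issue II —
At Stage II.1 the applicant must meet the balance of probabilities (weight is at least 51): on (e) the weight is 62 (the authority's 37 is given no effect), ≥ 51, so (e) meets the standard; on (f) the weight is 57 (the authority's 92 is given no effect), which does reach 51, so (f) meets the standard.
  Stage II.1 carried; the burden shifts to the authority.
At Stage II.2 the authority must meet a clear and cogent showing (weight exceeds 73): on (g) the weight is 73 (the applicant's 79 is given no effect), ≤ 73, so (g) does not meet the standard.
  Not every element is met, so the authority fails to carry Stage II.2.
So the applicant prevails on this issue.
— Issue III —
Stage III.1 — burden on applicant; standard: the balance of probabilities (weight exceeds 50).
    (h): 56 (authority's 36 disregarded) > 50 [met]
    (i): 39 (authority's 62 disregarded) ≤ 50 [not met]
  Stage III.1 not carried; the applicant fails its burden.
So the authority prevails on this issue.
Per-issue: Issue I → authority; Issue II → applicant; Issue III → authority. The applicant must prevail on a majority of issues; overall, the authority prevails.

authority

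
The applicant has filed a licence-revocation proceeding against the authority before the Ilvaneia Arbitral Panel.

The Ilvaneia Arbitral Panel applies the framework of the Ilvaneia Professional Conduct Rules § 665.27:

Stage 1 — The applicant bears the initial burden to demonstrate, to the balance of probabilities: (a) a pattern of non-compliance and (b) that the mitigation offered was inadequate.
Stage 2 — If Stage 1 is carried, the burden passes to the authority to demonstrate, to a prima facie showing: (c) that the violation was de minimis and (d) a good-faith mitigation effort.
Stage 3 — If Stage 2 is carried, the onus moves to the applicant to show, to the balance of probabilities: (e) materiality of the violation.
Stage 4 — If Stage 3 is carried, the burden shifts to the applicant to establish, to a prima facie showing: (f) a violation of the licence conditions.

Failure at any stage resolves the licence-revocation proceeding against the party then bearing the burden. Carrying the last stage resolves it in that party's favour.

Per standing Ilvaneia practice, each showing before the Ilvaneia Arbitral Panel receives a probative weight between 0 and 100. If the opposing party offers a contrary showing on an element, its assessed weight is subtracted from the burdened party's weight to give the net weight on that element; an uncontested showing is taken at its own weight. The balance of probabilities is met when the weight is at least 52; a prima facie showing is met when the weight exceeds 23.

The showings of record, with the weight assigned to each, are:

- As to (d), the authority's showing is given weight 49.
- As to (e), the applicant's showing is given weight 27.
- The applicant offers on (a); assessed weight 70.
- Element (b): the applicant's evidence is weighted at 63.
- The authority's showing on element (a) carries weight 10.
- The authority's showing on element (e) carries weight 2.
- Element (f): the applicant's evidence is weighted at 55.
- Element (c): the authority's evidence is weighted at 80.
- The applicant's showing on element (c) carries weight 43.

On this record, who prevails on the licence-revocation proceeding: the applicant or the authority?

At Stage 1 the applicant must meet the balance of probabilities (weight is at least 52): on (a) the weight is 70 less the opposing 10 gives net 60, which does reach 52, so (a) meets the standard; on (b) the weight is 63, ≥ 52, so (b) meets the standard.
  Stage 1 carried; the burden shifts to the authority.
At Stage 2 the authority must meet a prima facie showing (weight exceeds 23): on (c) the weight is 80 less the opposing 43 gives net 37, > 23, so (c) meets the standard; on (d) the weight is 49, which does exceed 23, so (d) meets the standard.
  Stage 2 carried; the burden shifts to the applicant.
At Stage 3 the applicant must meet the balance of probabilities (weight is at least 52): on (e) the weight is 27 less the opposing 2 gives net 25, which does not reach 52, so (e) does not meet the standard.
  Not every element is met, so the applicant fails to carry Stage 3.
The analysis ends at Stage 3; the authority prevails.

authority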